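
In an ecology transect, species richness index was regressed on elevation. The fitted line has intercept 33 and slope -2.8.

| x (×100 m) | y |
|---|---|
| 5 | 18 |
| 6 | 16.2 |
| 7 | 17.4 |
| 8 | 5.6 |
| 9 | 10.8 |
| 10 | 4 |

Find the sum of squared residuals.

SSE = 52

x=5: ŷ = 33 − 2.8·5 = 19; r = 18 − 19 = -1
x=6: ŷ = 33 − 2.8·6 = 16.2; r = 16.2 − 16.2 = 0
x=7: ŷ = 33 − 2.8·7 = 13.4; r = 17.4 − 13.4 = 4
x=8: ŷ = 33 − 2.8·8 = 10.6; r = 5.6 − 10.6 = -5
x=9: ŷ = 33 − 2.8·9 = 7.8; r = 10.8 − 7.8 = 3
x=10: ŷ = 33 − 2.8·10 = 5; r = 4 − 5 = -1
SSE = 1 + 0 + 16 + 25 + 9 + 1 = 52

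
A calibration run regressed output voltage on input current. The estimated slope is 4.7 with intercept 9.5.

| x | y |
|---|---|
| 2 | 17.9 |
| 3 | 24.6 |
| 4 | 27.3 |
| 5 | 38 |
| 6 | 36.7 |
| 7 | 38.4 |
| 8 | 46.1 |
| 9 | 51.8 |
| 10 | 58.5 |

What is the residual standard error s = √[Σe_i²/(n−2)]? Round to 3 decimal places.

x=2: ŷ = 9.5 + 4.7·2 = 18.9; e = 17.9 − 18.9 = -1
x=3: ŷ = 9.5 + 4.7·3 = 23.6; e = 24.6 − 23.6 = 1
x=4: ŷ = 9.5 + 4.7·4 = 28.3; e = 27.3 − 28.3 = -1
x=5: ŷ = 9.5 + 4.7·5 = 33; e = 38 − 33 = 5
x=6: ŷ = 9.5 + 4.7·6 = 37.7; e = 36.7 − 37.7 = -1
x=7: ŷ = 9.5 + 4.7·7 = 42.4; e = 38.4 − 42.4 = -4
x=8: ŷ = 9.5 + 4.7·8 = 47.1; e = 46.1 − 47.1 = -1
x=9: ŷ = 9.5 + 4.7·9 = 51.8; e = 51.8 − 51.8 = 0
x=10: ŷ = 9.5 + 4.7·10 = 56.5; e = 58.5 − 56.5 = 2
SSE = 1 + 1 + 1 + 25 + 1 + 16 + 1 + 0 + 4 = 50
s = √(50/7) = √7.14286 ≈ 2.673

s = 2.673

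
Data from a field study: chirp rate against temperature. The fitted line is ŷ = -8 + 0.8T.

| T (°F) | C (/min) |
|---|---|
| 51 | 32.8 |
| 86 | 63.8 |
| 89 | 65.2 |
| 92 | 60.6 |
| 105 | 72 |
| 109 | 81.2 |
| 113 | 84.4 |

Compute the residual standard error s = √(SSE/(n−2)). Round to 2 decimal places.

s = 3.52

T=51: ŷ = -8 + 0.8·51 = 32.8; e = 32.8 − 32.8 = 0
T=86: ŷ = -8 + 0.8·86 = 60.8; e = 63.8 − 60.8 = 3
T=89: ŷ = -8 + 0.8·89 = 63.2; e = 65.2 − 63.2 = 2
T=92: ŷ = -8 + 0.8·92 = 65.6; e = 60.6 − 65.6 = -5
T=105: ŷ = -8 + 0.8·105 = 76; e = 72 − 76 = -4
T=109: ŷ = -8 + 0.8·109 = 79.2; e = 81.2 − 79.2 = 2
T=113: ŷ = -8 + 0.8·113 = 82.4; e = 84.4 − 82.4 = 2
SSE = 0 + 9 + 4 + 25 + 16 + 4 + 4 = 62
s = √(62/5) = √12.4 ≈ 3.52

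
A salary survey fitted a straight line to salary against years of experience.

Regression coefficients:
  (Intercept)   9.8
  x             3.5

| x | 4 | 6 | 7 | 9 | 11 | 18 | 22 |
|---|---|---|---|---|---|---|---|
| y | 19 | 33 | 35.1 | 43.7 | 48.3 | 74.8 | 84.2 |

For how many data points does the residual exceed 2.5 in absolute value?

2

x=4: ŷ = 9.8 + 3.5·4 = 23.8; e = 19 − 23.8 = -4.8
x=6: ŷ = 9.8 + 3.5·6 = 30.8; e = 33 − 30.8 = 2.2
x=7: ŷ = 9.8 + 3.5·7 = 34.3; e = 35.1 − 34.3 = 0.8
x=9: ŷ = 9.8 + 3.5·9 = 41.3; e = 43.7 − 41.3 = 2.4
x=11: ŷ = 9.8 + 3.5·11 = 48.3; e = 48.3 − 48.3 = 0
x=18: ŷ = 9.8 + 3.5·18 = 72.8; e = 74.8 − 72.8 = 2
x=22: ŷ = 9.8 + 3.5·22 = 86.8; e = 84.2 − 86.8 = -2.6
|e| > 2.5: x=4 (|e|=4.8), x=22 (|e|=2.6) → 2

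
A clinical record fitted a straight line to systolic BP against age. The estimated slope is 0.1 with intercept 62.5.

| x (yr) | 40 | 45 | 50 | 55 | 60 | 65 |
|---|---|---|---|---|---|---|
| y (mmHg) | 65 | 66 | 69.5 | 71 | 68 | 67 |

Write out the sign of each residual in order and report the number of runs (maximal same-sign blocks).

x=40: ŷ = 62.5 + 0.1·40 = 66.5; r = 65 − 66.5 = -1.5
x=45: ŷ = 62.5 + 0.1·45 = 67; r = 66 − 67 = -1
x=50: ŷ = 62.5 + 0.1·50 = 67.5; r = 69.5 − 67.5 = 2
x=55: ŷ = 62.5 + 0.1·55 = 68; r = 71 − 68 = 3
x=60: ŷ = 62.5 + 0.1·60 = 68.5; r = 68 − 68.5 = -0.5
x=65: ŷ = 62.5 + 0.1·65 = 69; r = 67 − 69 = -2
Signs: − − + + − −
Runs: −×2, +×2, −×2 → 3

3 runs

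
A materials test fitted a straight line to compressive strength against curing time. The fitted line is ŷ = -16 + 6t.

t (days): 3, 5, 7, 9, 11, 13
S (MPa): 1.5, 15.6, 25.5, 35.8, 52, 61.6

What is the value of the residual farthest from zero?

e = -2.2

t=3: ŷ = -16 + 6·3 = 2; e = 1.5 − 2 = -0.5
t=5: ŷ = -16 + 6·5 = 14; e = 15.6 − 14 = 1.6
t=7: ŷ = -16 + 6·7 = 26; e = 25.5 − 26 = -0.5
t=9: ŷ = -16 + 6·9 = 38; e = 35.8 − 38 = -2.2
t=11: ŷ = -16 + 6·11 = 50; e = 52 − 50 = 2
t=13: ŷ = -16 + 6·13 = 62; e = 61.6 − 62 = -0.4
Largest |e| is 2.2 at t = 9, residual -2.2.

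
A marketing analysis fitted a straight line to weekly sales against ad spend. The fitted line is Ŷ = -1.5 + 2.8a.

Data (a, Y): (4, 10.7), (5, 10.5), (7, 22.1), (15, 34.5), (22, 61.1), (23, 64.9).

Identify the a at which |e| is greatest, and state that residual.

a = 15, e = -6

a=4: Ŷ = -1.5 + 2.8·4 = 9.7; e = 10.7 − 9.7 = 1
a=5: Ŷ = -1.5 + 2.8·5 = 12.5; e = 10.5 − 12.5 = -2
a=7: Ŷ = -1.5 + 2.8·7 = 18.1; e = 22.1 − 18.1 = 4
a=15: Ŷ = -1.5 + 2.8·15 = 40.5; e = 34.5 − 40.5 = -6
a=22: Ŷ = -1.5 + 2.8·22 = 60.1; e = 61.1 − 60.1 = 1
a=23: Ŷ = -1.5 + 2.8·23 = 62.9; e = 64.9 − 62.9 = 2
Largest |e| is 6 at a = 15, residual -6.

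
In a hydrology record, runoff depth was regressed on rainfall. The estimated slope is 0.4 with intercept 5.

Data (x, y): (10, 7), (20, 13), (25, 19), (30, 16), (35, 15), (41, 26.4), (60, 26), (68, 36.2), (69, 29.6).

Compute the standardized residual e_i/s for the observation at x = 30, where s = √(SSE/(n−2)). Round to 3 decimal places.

-0.270

x=10: ŷ = 5 + 0.4·10 = 9; e = 7 − 9 = -2
x=20: ŷ = 5 + 0.4·20 = 13; e = 13 − 13 = 0
x=25: ŷ = 5 + 0.4·25 = 15; e = 19 − 15 = 4
x=30: ŷ = 5 + 0.4·30 = 17; e = 16 − 17 = -1
x=35: ŷ = 5 + 0.4·35 = 19; e = 15 − 19 = -4
x=41: ŷ = 5 + 0.4·41 = 21.4; e = 26.4 − 21.4 = 5
x=60: ŷ = 5 + 0.4·60 = 29; e = 26 − 29 = -3
x=68: ŷ = 5 + 0.4·68 = 32.2; e = 36.2 − 32.2 = 4
x=69: ŷ = 5 + 0.4·69 = 32.6; e = 29.6 − 32.6 = -3
SSE = 4 + 0 + 16 + 1 + 16 + 25 + 9 + 16 + 9 = 96
s = √(96/7) = 3.70328
e/s = -1 / 3.70328 = -0.270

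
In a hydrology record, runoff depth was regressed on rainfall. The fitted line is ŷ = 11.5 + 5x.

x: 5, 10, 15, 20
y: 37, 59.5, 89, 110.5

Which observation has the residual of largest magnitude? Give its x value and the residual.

x = 15, e = 2.5

x=5: ŷ = 11.5 + 5·5 = 36.5; e = 37 − 36.5 = 0.5
x=10: ŷ = 11.5 + 5·10 = 61.5; e = 59.5 − 61.5 = -2
x=15: ŷ = 11.5 + 5·15 = 86.5; e = 89 − 86.5 = 2.5
x=20: ŷ = 11.5 + 5·20 = 111.5; e = 110.5 − 111.5 = -1
Largest |e| is 2.5 at x = 15, residual 2.5.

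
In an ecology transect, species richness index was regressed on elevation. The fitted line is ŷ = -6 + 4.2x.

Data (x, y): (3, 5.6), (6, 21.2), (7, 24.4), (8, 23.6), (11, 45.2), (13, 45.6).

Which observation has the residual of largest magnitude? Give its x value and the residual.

x=3: ŷ = -6 + 4.2·3 = 6.6; r = 5.6 − 6.6 = -1
x=6: ŷ = -6 + 4.2·6 = 19.2; r = 21.2 − 19.2 = 2
x=7: ŷ = -6 + 4.2·7 = 23.4; r = 24.4 − 23.4 = 1
x=8: ŷ = -6 + 4.2·8 = 27.6; r = 23.6 − 27.6 = -4
x=11: ŷ = -6 + 4.2·11 = 40.2; r = 45.2 − 40.2 = 5
x=13: ŷ = -6 + 4.2·13 = 48.6; r = 45.6 − 48.6 = -3
Largest |r| is 5 at x = 11, residual 5.

x = 11, r = 5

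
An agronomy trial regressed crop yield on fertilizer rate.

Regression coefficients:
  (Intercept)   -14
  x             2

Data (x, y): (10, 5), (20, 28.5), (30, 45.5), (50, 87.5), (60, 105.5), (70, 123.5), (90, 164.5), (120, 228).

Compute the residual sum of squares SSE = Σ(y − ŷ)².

x=10: ŷ = -14 + 2·10 = 6; r = 5 − 6 = -1
x=20: ŷ = -14 + 2·20 = 26; r = 28.5 − 26 = 2.5
x=30: ŷ = -14 + 2·30 = 46; r = 45.5 − 46 = -0.5
x=50: ŷ = -14 + 2·50 = 86; r = 87.5 − 86 = 1.5
x=60: ŷ = -14 + 2·60 = 106; r = 105.5 − 106 = -0.5
x=70: ŷ = -14 + 2·70 = 126; r = 123.5 − 126 = -2.5
x=90: ŷ = -14 + 2·90 = 166; r = 164.5 − 166 = -1.5
x=120: ŷ = -14 + 2·120 = 226; r = 228 − 226 = 2
SSE = 1 + 6.25 + 0.25 + 2.25 + 0.25 + 6.25 + 2.25 + 4 = 22.5

SSE = 22.5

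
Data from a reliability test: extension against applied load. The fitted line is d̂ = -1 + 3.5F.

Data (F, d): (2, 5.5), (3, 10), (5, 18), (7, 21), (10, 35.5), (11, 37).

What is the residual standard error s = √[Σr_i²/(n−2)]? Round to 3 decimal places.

s = 1.696

F=2: d̂ = -1 + 3.5·2 = 6; r = 5.5 − 6 = -0.5
F=3: d̂ = -1 + 3.5·3 = 9.5; r = 10 − 9.5 = 0.5
F=5: d̂ = -1 + 3.5·5 = 16.5; r = 18 − 16.5 = 1.5
F=7: d̂ = -1 + 3.5·7 = 23.5; r = 21 − 23.5 = -2.5
F=10: d̂ = -1 + 3.5·10 = 34; r = 35.5 − 34 = 1.5
F=11: d̂ = -1 + 3.5·11 = 37.5; r = 37 − 37.5 = -0.5
SSE = 0.25 + 0.25 + 2.25 + 6.25 + 2.25 + 0.25 = 11.5
s = √(11.5/4) = √2.875 ≈ 1.696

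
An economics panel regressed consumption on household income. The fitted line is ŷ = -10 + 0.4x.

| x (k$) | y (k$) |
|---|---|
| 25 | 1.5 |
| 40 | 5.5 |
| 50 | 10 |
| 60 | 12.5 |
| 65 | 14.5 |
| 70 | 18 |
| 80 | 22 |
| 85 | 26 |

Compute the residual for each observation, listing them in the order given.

1.5, -0.5, 0, -1.5, -1.5, 0, 0, 2

x=25: ŷ = -10 + 0.4·25 = 0; r = 1.5 − 0 = 1.5
x=40: ŷ = -10 + 0.4·40 = 6; r = 5.5 − 6 = -0.5
x=50: ŷ = -10 + 0.4·50 = 10; r = 10 − 10 = 0
x=60: ŷ = -10 + 0.4·60 = 14; r = 12.5 − 14 = -1.5
x=65: ŷ = -10 + 0.4·65 = 16; r = 14.5 − 16 = -1.5
x=70: ŷ = -10 + 0.4·70 = 18; r = 18 − 18 = 0
x=80: ŷ = -10 + 0.4·80 = 22; r = 22 − 22 = 0
x=85: ŷ = -10 + 0.4·85 = 24; r = 26 − 24 = 2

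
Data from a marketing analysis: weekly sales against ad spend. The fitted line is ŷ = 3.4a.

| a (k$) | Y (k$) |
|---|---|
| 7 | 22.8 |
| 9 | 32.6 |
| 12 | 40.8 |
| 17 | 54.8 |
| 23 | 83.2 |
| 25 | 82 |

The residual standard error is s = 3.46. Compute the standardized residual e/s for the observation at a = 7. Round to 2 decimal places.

ŷ = 3.4·7 = 23.8
e = 22.8 − 23.8 = -1
e/s = -1 / 3.46 = -0.29

-0.29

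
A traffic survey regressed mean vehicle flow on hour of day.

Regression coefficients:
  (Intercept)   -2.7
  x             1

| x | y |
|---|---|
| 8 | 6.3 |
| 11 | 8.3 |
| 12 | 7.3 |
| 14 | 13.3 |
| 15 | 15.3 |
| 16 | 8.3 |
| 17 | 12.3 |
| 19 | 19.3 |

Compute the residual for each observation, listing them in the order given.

x=8: ŷ = -2.7 + 8 = 5.3; e = 6.3 − 5.3 = 1
x=11: ŷ = -2.7 + 11 = 8.3; e = 8.3 − 8.3 = 0
x=12: ŷ = -2.7 + 12 = 9.3; e = 7.3 − 9.3 = -2
x=14: ŷ = -2.7 + 14 = 11.3; e = 13.3 − 11.3 = 2
x=15: ŷ = -2.7 + 15 = 12.3; e = 15.3 − 12.3 = 3
x=16: ŷ = -2.7 + 16 = 13.3; e = 8.3 − 13.3 = -5
x=17: ŷ = -2.7 + 17 = 14.3; e = 12.3 − 14.3 = -2
x=19: ŷ = -2.7 + 19 = 16.3; e = 19.3 − 16.3 = 3

1, 0, -2, 2, 3, -5, -2, 3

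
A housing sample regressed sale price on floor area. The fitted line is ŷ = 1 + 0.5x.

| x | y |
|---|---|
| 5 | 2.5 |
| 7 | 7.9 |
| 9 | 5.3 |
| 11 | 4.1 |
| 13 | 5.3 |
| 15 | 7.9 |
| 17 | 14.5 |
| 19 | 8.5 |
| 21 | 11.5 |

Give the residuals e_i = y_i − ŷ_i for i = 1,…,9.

-1, 3.4, -0.2, -2.4, -2.2, -0.6, 5, -2, 0

x=5: ŷ = 1 + 0.5·5 = 3.5; e = 2.5 − 3.5 = -1
x=7: ŷ = 1 + 0.5·7 = 4.5; e = 7.9 − 4.5 = 3.4
x=9: ŷ = 1 + 0.5·9 = 5.5; e = 5.3 − 5.5 = -0.2
x=11: ŷ = 1 + 0.5·11 = 6.5; e = 4.1 − 6.5 = -2.4
x=13: ŷ = 1 + 0.5·13 = 7.5; e = 5.3 − 7.5 = -2.2
x=15: ŷ = 1 + 0.5·15 = 8.5; e = 7.9 − 8.5 = -0.6
x=17: ŷ = 1 + 0.5·17 = 9.5; e = 14.5 − 9.5 = 5
x=19: ŷ = 1 + 0.5·19 = 10.5; e = 8.5 − 10.5 = -2
x=21: ŷ = 1 + 0.5·21 = 11.5; e = 11.5 − 11.5 = 0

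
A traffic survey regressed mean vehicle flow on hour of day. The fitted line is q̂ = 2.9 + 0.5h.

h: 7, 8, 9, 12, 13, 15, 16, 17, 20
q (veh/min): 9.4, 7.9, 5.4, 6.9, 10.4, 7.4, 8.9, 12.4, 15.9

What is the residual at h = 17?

e = 1

q̂ = 2.9 + 0.5·17 = 11.4
e = 12.4 − 11.4 = 1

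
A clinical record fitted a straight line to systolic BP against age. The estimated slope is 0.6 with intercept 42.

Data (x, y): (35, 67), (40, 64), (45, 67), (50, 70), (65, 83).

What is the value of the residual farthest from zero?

x=35: ŷ = 42 + 0.6·35 = 63; e = 67 − 63 = 4
x=40: ŷ = 42 + 0.6·40 = 66; e = 64 − 66 = -2
x=45: ŷ = 42 + 0.6·45 = 69; e = 67 − 69 = -2
x=50: ŷ = 42 + 0.6·50 = 72; e = 70 − 72 = -2
x=65: ŷ = 42 + 0.6·65 = 81; e = 83 − 81 = 2
Largest |e| is 4 at x = 35, residual 4.

e = 4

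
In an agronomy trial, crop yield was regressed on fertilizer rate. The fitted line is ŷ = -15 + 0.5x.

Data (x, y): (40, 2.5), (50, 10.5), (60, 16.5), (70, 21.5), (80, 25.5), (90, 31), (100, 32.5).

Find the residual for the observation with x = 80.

r = 0.5

ŷ = -15 + 0.5·80 = 25
r = 25.5 − 25 = 0.5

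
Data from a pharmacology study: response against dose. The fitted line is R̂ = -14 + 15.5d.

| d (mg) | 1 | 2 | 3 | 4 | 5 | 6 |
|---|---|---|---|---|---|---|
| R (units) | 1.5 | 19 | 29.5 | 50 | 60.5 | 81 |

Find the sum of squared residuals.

d=1: R̂ = -14 + 15.5·1 = 1.5; e = 1.5 − 1.5 = 0
d=2: R̂ = -14 + 15.5·2 = 17; e = 19 − 17 = 2
d=3: R̂ = -14 + 15.5·3 = 32.5; e = 29.5 − 32.5 = -3
d=4: R̂ = -14 + 15.5·4 = 48; e = 50 − 48 = 2
d=5: R̂ = -14 + 15.5·5 = 63.5; e = 60.5 − 63.5 = -3
d=6: R̂ = -14 + 15.5·6 = 79; e = 81 − 79 = 2
SSE = 0 + 4 + 9 + 4 + 9 + 4 = 30

SSE = 30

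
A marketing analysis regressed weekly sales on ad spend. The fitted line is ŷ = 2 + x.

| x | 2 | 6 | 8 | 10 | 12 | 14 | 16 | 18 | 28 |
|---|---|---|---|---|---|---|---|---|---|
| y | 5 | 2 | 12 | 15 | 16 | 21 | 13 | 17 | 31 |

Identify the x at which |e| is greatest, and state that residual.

x = 6, e = -6

x=2: ŷ = 2 + 2 = 4; e = 5 − 4 = 1
x=6: ŷ = 2 + 6 = 8; e = 2 − 8 = -6
x=8: ŷ = 2 + 8 = 10; e = 12 − 10 = 2
x=10: ŷ = 2 + 10 = 12; e = 15 − 12 = 3
x=12: ŷ = 2 + 12 = 14; e = 16 − 14 = 2
x=14: ŷ = 2 + 14 = 16; e = 21 − 16 = 5
x=16: ŷ = 2 + 16 = 18; e = 13 − 18 = -5
x=18: ŷ = 2 + 18 = 20; e = 17 − 20 = -3
x=28: ŷ = 2 + 28 = 30; e = 31 − 30 = 1
Largest |e| is 6 at x = 6, residual -6.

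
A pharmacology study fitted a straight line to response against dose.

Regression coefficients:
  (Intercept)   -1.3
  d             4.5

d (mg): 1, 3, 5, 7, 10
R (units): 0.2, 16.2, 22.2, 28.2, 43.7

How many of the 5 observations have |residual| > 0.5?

d=1: ŷ = -1.3 + 4.5·1 = 3.2; e = 0.2 − 3.2 = -3
d=3: ŷ = -1.3 + 4.5·3 = 12.2; e = 16.2 − 12.2 = 4
d=5: ŷ = -1.3 + 4.5·5 = 21.2; e = 22.2 − 21.2 = 1
d=7: ŷ = -1.3 + 4.5·7 = 30.2; e = 28.2 − 30.2 = -2
d=10: ŷ = -1.3 + 4.5·10 = 43.7; e = 43.7 − 43.7 = 0
|e| > 0.5: d=1 (|e|=3), d=3 (|e|=4), d=5 (|e|=1), d=7 (|e|=2) → 4

4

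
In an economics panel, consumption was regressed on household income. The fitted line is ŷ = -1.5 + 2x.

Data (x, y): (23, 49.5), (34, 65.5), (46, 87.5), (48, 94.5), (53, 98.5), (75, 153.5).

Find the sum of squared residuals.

SSE = 96

x=23: ŷ = -1.5 + 2·23 = 44.5; e = 49.5 − 44.5 = 5
x=34: ŷ = -1.5 + 2·34 = 66.5; e = 65.5 − 66.5 = -1
x=46: ŷ = -1.5 + 2·46 = 90.5; e = 87.5 − 90.5 = -3
x=48: ŷ = -1.5 + 2·48 = 94.5; e = 94.5 − 94.5 = 0
x=53: ŷ = -1.5 + 2·53 = 104.5; e = 98.5 − 104.5 = -6
x=75: ŷ = -1.5 + 2·75 = 148.5; e = 153.5 − 148.5 = 5
SSE = 25 + 1 + 9 + 0 + 36 + 25 = 96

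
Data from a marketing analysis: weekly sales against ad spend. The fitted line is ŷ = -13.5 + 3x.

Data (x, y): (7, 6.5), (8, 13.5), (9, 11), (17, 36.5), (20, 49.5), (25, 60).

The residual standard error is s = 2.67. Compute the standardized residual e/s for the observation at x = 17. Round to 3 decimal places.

-0.375

ŷ = -13.5 + 3·17 = 37.5
e = 36.5 − 37.5 = -1
e/s = -1 / 2.67 = -0.375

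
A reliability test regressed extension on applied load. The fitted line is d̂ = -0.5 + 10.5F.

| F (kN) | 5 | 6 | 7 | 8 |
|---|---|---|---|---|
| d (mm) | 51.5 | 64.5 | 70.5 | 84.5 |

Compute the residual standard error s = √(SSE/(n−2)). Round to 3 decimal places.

s = 2.398

F=5: d̂ = -0.5 + 10.5·5 = 52; e = 51.5 − 52 = -0.5
F=6: d̂ = -0.5 + 10.5·6 = 62.5; e = 64.5 − 62.5 = 2
F=7: d̂ = -0.5 + 10.5·7 = 73; e = 70.5 − 73 = -2.5
F=8: d̂ = -0.5 + 10.5·8 = 83.5; e = 84.5 − 83.5 = 1
SSE = 0.25 + 4 + 6.25 + 1 = 11.5
s = √(11.5/2) = √5.75 ≈ 2.398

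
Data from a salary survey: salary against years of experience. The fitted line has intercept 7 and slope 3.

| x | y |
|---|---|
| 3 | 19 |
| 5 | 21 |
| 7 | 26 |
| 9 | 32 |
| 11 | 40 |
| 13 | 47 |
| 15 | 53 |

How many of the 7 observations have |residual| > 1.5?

3

x=3: ŷ = 7 + 3·3 = 16; r = 19 − 16 = 3
x=5: ŷ = 7 + 3·5 = 22; r = 21 − 22 = -1
x=7: ŷ = 7 + 3·7 = 28; r = 26 − 28 = -2
x=9: ŷ = 7 + 3·9 = 34; r = 32 − 34 = -2
x=11: ŷ = 7 + 3·11 = 40; r = 40 − 40 = 0
x=13: ŷ = 7 + 3·13 = 46; r = 47 − 46 = 1
x=15: ŷ = 7 + 3·15 = 52; r = 53 − 52 = 1
|r| > 1.5: x=3 (|r|=3), x=7 (|r|=2), x=9 (|r|=2) → 3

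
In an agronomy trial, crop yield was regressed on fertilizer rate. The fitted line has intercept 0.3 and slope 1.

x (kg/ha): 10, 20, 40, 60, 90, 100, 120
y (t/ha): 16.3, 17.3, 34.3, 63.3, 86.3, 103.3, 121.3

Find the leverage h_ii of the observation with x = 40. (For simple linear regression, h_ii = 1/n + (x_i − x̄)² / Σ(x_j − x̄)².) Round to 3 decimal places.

h = 0.192

x̄ = (10 + 20 + 40 + 60 + 90 + 100 + 120)/7 = 62.8571
Σ(x − x̄)² = 2793.88 + 1836.73 + 522.449 + 8.16327 + 736.735 + 1379.59 + 3265.31 = 10542.9
h = 1/7 + (-22.8571)²/10542.9 = 0.142857 + 0.0495548 = 0.192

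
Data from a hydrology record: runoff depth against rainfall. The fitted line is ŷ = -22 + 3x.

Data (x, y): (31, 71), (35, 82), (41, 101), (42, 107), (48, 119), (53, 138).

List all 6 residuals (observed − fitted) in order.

0, -1, 0, 3, -3, 1

x=31: ŷ = -22 + 3·31 = 71; r = 71 − 71 = 0
x=35: ŷ = -22 + 3·35 = 83; r = 82 − 83 = -1
x=41: ŷ = -22 + 3·41 = 101; r = 101 − 101 = 0
x=42: ŷ = -22 + 3·42 = 104; r = 107 − 104 = 3
x=48: ŷ = -22 + 3·48 = 122; r = 119 − 122 = -3
x=53: ŷ = -22 + 3·53 = 137; r = 138 − 137 = 1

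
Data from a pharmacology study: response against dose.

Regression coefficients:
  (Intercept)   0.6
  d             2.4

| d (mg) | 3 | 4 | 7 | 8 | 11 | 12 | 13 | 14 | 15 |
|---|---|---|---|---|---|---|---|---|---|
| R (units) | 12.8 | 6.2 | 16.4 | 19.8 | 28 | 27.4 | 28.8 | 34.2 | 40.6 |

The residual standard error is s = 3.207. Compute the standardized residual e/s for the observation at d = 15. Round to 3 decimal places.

R̂ = 0.6 + 2.4·15 = 36.6
e = 40.6 − 36.6 = 4
e/s = 4 / 3.207 = 1.247

1.247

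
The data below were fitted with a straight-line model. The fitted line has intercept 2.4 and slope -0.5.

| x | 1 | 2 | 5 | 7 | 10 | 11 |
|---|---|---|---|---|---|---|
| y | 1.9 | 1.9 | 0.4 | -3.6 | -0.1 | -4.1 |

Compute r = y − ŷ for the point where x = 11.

ŷ = 2.4 − 0.5·11 = -3.1
r = -4.1 − (-3.1) = -1

r = -1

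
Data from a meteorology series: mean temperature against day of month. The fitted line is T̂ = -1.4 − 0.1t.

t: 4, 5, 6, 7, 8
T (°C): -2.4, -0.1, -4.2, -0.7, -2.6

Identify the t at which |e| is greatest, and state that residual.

t = 6, e = -2.2

t=4: T̂ = -1.4 − 0.1·4 = -1.8; e = -2.4 − (-1.8) = -0.6
t=5: T̂ = -1.4 − 0.1·5 = -1.9; e = -0.1 − (-1.9) = 1.8
t=6: T̂ = -1.4 − 0.1·6 = -2; e = -4.2 − (-2) = -2.2
t=7: T̂ = -1.4 − 0.1·7 = -2.1; e = -0.7 − (-2.1) = 1.4
t=8: T̂ = -1.4 − 0.1·8 = -2.2; e = -2.6 − (-2.2) = -0.4
Largest |e| is 2.2 at t = 6, residual -2.2.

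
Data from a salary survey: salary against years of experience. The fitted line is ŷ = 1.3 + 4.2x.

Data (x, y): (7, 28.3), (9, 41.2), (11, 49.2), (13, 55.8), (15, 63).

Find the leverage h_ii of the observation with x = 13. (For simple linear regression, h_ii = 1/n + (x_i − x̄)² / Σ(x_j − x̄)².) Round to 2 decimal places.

h = 0.30

x̄ = (7 + 9 + 11 + 13 + 15)/5 = 11
Σ(x − x̄)² = 16 + 4 + 0 + 4 + 16 = 40
h = 1/5 + (2)²/40 = 0.2 + 0.1 = 0.30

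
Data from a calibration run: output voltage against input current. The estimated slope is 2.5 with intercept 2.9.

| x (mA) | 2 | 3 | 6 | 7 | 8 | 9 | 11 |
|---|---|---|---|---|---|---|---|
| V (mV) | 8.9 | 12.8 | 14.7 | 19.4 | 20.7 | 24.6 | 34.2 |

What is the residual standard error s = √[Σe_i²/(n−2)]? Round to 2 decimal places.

x=2: V̂ = 2.9 + 2.5·2 = 7.9; e = 8.9 − 7.9 = 1
x=3: V̂ = 2.9 + 2.5·3 = 10.4; e = 12.8 − 10.4 = 2.4
x=6: V̂ = 2.9 + 2.5·6 = 17.9; e = 14.7 − 17.9 = -3.2
x=7: V̂ = 2.9 + 2.5·7 = 20.4; e = 19.4 − 20.4 = -1
x=8: V̂ = 2.9 + 2.5·8 = 22.9; e = 20.7 − 22.9 = -2.2
x=9: V̂ = 2.9 + 2.5·9 = 25.4; e = 24.6 − 25.4 = -0.8
x=11: V̂ = 2.9 + 2.5·11 = 30.4; e = 34.2 − 30.4 = 3.8
SSE = 1 + 5.76 + 10.24 + 1 + 4.84 + 0.64 + 14.44 = 37.92
s = √(37.92/5) = √7.584 ≈ 2.75

s = 2.75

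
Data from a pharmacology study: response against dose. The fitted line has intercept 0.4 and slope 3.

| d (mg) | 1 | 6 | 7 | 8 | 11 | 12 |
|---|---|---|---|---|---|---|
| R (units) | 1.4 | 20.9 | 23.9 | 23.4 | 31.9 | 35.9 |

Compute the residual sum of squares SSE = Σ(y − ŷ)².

d=1: R̂ = 0.4 + 3·1 = 3.4; e = 1.4 − 3.4 = -2
d=6: R̂ = 0.4 + 3·6 = 18.4; e = 20.9 − 18.4 = 2.5
d=7: R̂ = 0.4 + 3·7 = 21.4; e = 23.9 − 21.4 = 2.5
d=8: R̂ = 0.4 + 3·8 = 24.4; e = 23.4 − 24.4 = -1
d=11: R̂ = 0.4 + 3·11 = 33.4; e = 31.9 − 33.4 = -1.5
d=12: R̂ = 0.4 + 3·12 = 36.4; e = 35.9 − 36.4 = -0.5
SSE = 4 + 6.25 + 6.25 + 1 + 2.25 + 0.25 = 20

SSE = 20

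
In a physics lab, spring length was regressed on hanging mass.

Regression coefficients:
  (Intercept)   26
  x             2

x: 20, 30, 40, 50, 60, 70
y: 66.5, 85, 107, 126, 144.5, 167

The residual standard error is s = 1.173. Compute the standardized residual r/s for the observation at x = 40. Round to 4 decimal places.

0.8525

ŷ = 26 + 2·40 = 106
r = 107 − 106 = 1
r/s = 1 / 1.173 = 0.8525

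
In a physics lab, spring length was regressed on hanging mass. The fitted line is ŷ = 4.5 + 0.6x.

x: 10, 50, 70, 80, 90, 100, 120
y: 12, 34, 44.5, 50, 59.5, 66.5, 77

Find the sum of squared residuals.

x=10: ŷ = 4.5 + 0.6·10 = 10.5; r = 12 − 10.5 = 1.5
x=50: ŷ = 4.5 + 0.6·50 = 34.5; r = 34 − 34.5 = -0.5
x=70: ŷ = 4.5 + 0.6·70 = 46.5; r = 44.5 − 46.5 = -2
x=80: ŷ = 4.5 + 0.6·80 = 52.5; r = 50 − 52.5 = -2.5
x=90: ŷ = 4.5 + 0.6·90 = 58.5; r = 59.5 − 58.5 = 1
x=100: ŷ = 4.5 + 0.6·100 = 64.5; r = 66.5 − 64.5 = 2
x=120: ŷ = 4.5 + 0.6·120 = 76.5; r = 77 − 76.5 = 0.5
SSE = 2.25 + 0.25 + 4 + 6.25 + 1 + 4 + 0.25 = 18

SSE = 18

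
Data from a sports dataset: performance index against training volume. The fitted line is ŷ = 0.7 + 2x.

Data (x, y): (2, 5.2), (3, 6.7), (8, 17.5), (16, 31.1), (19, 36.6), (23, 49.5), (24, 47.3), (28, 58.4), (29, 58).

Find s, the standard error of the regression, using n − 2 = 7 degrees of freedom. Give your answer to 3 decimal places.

s = 1.734

x=2: ŷ = 0.7 + 2·2 = 4.7; r = 5.2 − 4.7 = 0.5
x=3: ŷ = 0.7 + 2·3 = 6.7; r = 6.7 − 6.7 = 0
x=8: ŷ = 0.7 + 2·8 = 16.7; r = 17.5 − 16.7 = 0.8
x=16: ŷ = 0.7 + 2·16 = 32.7; r = 31.1 − 32.7 = -1.6
x=19: ŷ = 0.7 + 2·19 = 38.7; r = 36.6 − 38.7 = -2.1
x=23: ŷ = 0.7 + 2·23 = 46.7; r = 49.5 − 46.7 = 2.8
x=24: ŷ = 0.7 + 2·24 = 48.7; r = 47.3 − 48.7 = -1.4
x=28: ŷ = 0.7 + 2·28 = 56.7; r = 58.4 − 56.7 = 1.7
x=29: ŷ = 0.7 + 2·29 = 58.7; r = 58 − 58.7 = -0.7
SSE = 0.25 + 0 + 0.64 + 2.56 + 4.41 + 7.84 + 1.96 + 2.89 + 0.49 = 21.04
s = √(21.04/7) = √3.00571 ≈ 1.734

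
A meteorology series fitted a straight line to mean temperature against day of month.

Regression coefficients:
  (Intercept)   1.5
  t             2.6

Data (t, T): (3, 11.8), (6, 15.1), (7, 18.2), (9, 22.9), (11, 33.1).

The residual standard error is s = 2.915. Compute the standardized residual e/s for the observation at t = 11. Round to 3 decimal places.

1.029

T̂ = 1.5 + 2.6·11 = 30.1
e = 33.1 − 30.1 = 3
e/s = 3 / 2.915 = 1.029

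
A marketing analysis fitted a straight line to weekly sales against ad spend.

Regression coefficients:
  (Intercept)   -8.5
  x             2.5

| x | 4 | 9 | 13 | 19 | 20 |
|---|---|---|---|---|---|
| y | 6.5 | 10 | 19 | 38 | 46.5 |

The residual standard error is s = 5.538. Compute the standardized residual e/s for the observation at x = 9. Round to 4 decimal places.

-0.7223

ŷ = -8.5 + 2.5·9 = 14
e = 10 − 14 = -4
e/s = -4 / 5.538 = -0.7223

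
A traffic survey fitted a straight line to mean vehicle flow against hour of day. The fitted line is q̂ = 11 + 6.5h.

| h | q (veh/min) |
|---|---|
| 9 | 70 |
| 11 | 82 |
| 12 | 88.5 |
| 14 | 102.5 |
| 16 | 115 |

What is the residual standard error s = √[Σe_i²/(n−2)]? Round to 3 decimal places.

h=9: q̂ = 11 + 6.5·9 = 69.5; e = 70 − 69.5 = 0.5
h=11: q̂ = 11 + 6.5·11 = 82.5; e = 82 − 82.5 = -0.5
h=12: q̂ = 11 + 6.5·12 = 89; e = 88.5 − 89 = -0.5
h=14: q̂ = 11 + 6.5·14 = 102; e = 102.5 − 102 = 0.5
h=16: q̂ = 11 + 6.5·16 = 115; e = 115 − 115 = 0
SSE = 0.25 + 0.25 + 0.25 + 0.25 + 0 = 1
s = √(1/3) = √0.333333 ≈ 0.577

s = 0.577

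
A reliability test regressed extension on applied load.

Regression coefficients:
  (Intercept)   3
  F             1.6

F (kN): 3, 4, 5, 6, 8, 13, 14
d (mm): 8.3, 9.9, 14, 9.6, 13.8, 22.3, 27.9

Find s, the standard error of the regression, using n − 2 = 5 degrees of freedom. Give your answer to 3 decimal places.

F=3: d̂ = 3 + 1.6·3 = 7.8; e = 8.3 − 7.8 = 0.5
F=4: d̂ = 3 + 1.6·4 = 9.4; e = 9.9 − 9.4 = 0.5
F=5: d̂ = 3 + 1.6·5 = 11; e = 14 − 11 = 3
F=6: d̂ = 3 + 1.6·6 = 12.6; e = 9.6 − 12.6 = -3
F=8: d̂ = 3 + 1.6·8 = 15.8; e = 13.8 − 15.8 = -2
F=13: d̂ = 3 + 1.6·13 = 23.8; e = 22.3 − 23.8 = -1.5
F=14: d̂ = 3 + 1.6·14 = 25.4; e = 27.9 − 25.4 = 2.5
SSE = 0.25 + 0.25 + 9 + 9 + 4 + 2.25 + 6.25 = 31
s = √(31/5) = √6.2 ≈ 2.490

s = 2.490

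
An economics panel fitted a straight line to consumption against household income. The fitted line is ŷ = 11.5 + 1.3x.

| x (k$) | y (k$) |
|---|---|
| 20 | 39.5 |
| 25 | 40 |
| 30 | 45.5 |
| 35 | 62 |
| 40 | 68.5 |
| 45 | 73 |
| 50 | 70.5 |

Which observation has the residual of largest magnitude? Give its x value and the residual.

x = 50, r = -6

x=20: ŷ = 11.5 + 1.3·20 = 37.5; r = 39.5 − 37.5 = 2
x=25: ŷ = 11.5 + 1.3·25 = 44; r = 40 − 44 = -4
x=30: ŷ = 11.5 + 1.3·30 = 50.5; r = 45.5 − 50.5 = -5
x=35: ŷ = 11.5 + 1.3·35 = 57; r = 62 − 57 = 5
x=40: ŷ = 11.5 + 1.3·40 = 63.5; r = 68.5 − 63.5 = 5
x=45: ŷ = 11.5 + 1.3·45 = 70; r = 73 − 70 = 3
x=50: ŷ = 11.5 + 1.3·50 = 76.5; r = 70.5 − 76.5 = -6
Largest |r| is 6 at x = 50, residual -6.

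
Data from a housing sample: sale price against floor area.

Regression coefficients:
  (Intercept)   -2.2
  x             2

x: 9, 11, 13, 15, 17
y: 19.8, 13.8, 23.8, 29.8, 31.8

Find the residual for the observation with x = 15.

ŷ = -2.2 + 2·15 = 27.8
e = 29.8 − 27.8 = 2

e = 2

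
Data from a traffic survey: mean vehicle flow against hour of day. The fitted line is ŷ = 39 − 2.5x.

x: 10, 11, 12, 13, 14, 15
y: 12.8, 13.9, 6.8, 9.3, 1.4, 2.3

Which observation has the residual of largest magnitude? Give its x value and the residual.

x=10: ŷ = 39 − 2.5·10 = 14; r = 12.8 − 14 = -1.2
x=11: ŷ = 39 − 2.5·11 = 11.5; r = 13.9 − 11.5 = 2.4
x=12: ŷ = 39 − 2.5·12 = 9; r = 6.8 − 9 = -2.2
x=13: ŷ = 39 − 2.5·13 = 6.5; r = 9.3 − 6.5 = 2.8
x=14: ŷ = 39 − 2.5·14 = 4; r = 1.4 − 4 = -2.6
x=15: ŷ = 39 − 2.5·15 = 1.5; r = 2.3 − 1.5 = 0.8
Largest |r| is 2.8 at x = 13, residual 2.8.

x = 13, r = 2.8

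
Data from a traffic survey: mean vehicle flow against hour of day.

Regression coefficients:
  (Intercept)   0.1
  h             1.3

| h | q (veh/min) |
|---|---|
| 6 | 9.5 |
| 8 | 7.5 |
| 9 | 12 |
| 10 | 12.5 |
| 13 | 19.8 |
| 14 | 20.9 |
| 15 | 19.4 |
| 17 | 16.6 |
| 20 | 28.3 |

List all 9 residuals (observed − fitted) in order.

1.6, -3, 0.2, -0.6, 2.8, 2.6, -0.2, -5.6, 2.2

h=6: ŷ = 0.1 + 1.3·6 = 7.9; r = 9.5 − 7.9 = 1.6
h=8: ŷ = 0.1 + 1.3·8 = 10.5; r = 7.5 − 10.5 = -3
h=9: ŷ = 0.1 + 1.3·9 = 11.8; r = 12 − 11.8 = 0.2
h=10: ŷ = 0.1 + 1.3·10 = 13.1; r = 12.5 − 13.1 = -0.6
h=13: ŷ = 0.1 + 1.3·13 = 17; r = 19.8 − 17 = 2.8
h=14: ŷ = 0.1 + 1.3·14 = 18.3; r = 20.9 − 18.3 = 2.6
h=15: ŷ = 0.1 + 1.3·15 = 19.6; r = 19.4 − 19.6 = -0.2
h=17: ŷ = 0.1 + 1.3·17 = 22.2; r = 16.6 − 22.2 = -5.6
h=20: ŷ = 0.1 + 1.3·20 = 26.1; r = 28.3 − 26.1 = 2.2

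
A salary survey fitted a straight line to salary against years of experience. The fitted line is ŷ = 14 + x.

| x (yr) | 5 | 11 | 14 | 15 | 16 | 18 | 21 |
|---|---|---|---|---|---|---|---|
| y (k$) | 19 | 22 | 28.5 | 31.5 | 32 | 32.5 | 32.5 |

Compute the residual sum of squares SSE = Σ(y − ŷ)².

SSE = 26

x=5: ŷ = 14 + 5 = 19; e = 19 − 19 = 0
x=11: ŷ = 14 + 11 = 25; e = 22 − 25 = -3
x=14: ŷ = 14 + 14 = 28; e = 28.5 − 28 = 0.5
x=15: ŷ = 14 + 15 = 29; e = 31.5 − 29 = 2.5
x=16: ŷ = 14 + 16 = 30; e = 32 − 30 = 2
x=18: ŷ = 14 + 18 = 32; e = 32.5 − 32 = 0.5
x=21: ŷ = 14 + 21 = 35; e = 32.5 − 35 = -2.5
SSE = 0 + 9 + 0.25 + 6.25 + 4 + 0.25 + 6.25 = 26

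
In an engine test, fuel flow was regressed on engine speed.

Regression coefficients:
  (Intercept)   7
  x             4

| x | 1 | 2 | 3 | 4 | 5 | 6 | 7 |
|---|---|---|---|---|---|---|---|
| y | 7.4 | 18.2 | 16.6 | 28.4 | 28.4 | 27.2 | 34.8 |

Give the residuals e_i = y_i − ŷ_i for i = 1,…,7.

x=1: ŷ = 7 + 4·1 = 11; e = 7.4 − 11 = -3.6
x=2: ŷ = 7 + 4·2 = 15; e = 18.2 − 15 = 3.2
x=3: ŷ = 7 + 4·3 = 19; e = 16.6 − 19 = -2.4
x=4: ŷ = 7 + 4·4 = 23; e = 28.4 − 23 = 5.4
x=5: ŷ = 7 + 4·5 = 27; e = 28.4 − 27 = 1.4
x=6: ŷ = 7 + 4·6 = 31; e = 27.2 − 31 = -3.8
x=7: ŷ = 7 + 4·7 = 35; e = 34.8 − 35 = -0.2

-3.6, 3.2, -2.4, 5.4, 1.4, -3.8, -0.2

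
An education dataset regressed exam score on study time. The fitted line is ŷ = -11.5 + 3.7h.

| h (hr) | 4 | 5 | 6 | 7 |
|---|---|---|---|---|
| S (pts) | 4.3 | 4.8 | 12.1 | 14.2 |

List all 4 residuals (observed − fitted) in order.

1, -2.2, 1.4, -0.2

h=4: ŷ = -11.5 + 3.7·4 = 3.3; e = 4.3 − 3.3 = 1
h=5: ŷ = -11.5 + 3.7·5 = 7; e = 4.8 − 7 = -2.2
h=6: ŷ = -11.5 + 3.7·6 = 10.7; e = 12.1 − 10.7 = 1.4
h=7: ŷ = -11.5 + 3.7·7 = 14.4; e = 14.2 − 14.4 = -0.2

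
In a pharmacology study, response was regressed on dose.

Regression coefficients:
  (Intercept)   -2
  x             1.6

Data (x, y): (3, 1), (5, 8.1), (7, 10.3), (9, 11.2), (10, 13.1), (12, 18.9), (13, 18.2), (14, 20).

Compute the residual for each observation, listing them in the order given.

-1.8, 2.1, 1.1, -1.2, -0.9, 1.7, -0.6, -0.4

x=3: ŷ = -2 + 1.6·3 = 2.8; e = 1 − 2.8 = -1.8
x=5: ŷ = -2 + 1.6·5 = 6; e = 8.1 − 6 = 2.1
x=7: ŷ = -2 + 1.6·7 = 9.2; e = 10.3 − 9.2 = 1.1
x=9: ŷ = -2 + 1.6·9 = 12.4; e = 11.2 − 12.4 = -1.2
x=10: ŷ = -2 + 1.6·10 = 14; e = 13.1 − 14 = -0.9
x=12: ŷ = -2 + 1.6·12 = 17.2; e = 18.9 − 17.2 = 1.7
x=13: ŷ = -2 + 1.6·13 = 18.8; e = 18.2 − 18.8 = -0.6
x=14: ŷ = -2 + 1.6·14 = 20.4; e = 20 − 20.4 = -0.4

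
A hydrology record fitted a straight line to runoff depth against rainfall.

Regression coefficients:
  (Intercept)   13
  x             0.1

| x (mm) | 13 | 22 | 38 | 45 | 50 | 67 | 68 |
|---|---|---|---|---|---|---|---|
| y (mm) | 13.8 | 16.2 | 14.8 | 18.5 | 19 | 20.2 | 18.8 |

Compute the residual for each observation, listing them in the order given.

x=13: ŷ = 13 + 0.1·13 = 14.3; e = 13.8 − 14.3 = -0.5
x=22: ŷ = 13 + 0.1·22 = 15.2; e = 16.2 − 15.2 = 1
x=38: ŷ = 13 + 0.1·38 = 16.8; e = 14.8 − 16.8 = -2
x=45: ŷ = 13 + 0.1·45 = 17.5; e = 18.5 − 17.5 = 1
x=50: ŷ = 13 + 0.1·50 = 18; e = 19 − 18 = 1
x=67: ŷ = 13 + 0.1·67 = 19.7; e = 20.2 − 19.7 = 0.5
x=68: ŷ = 13 + 0.1·68 = 19.8; e = 18.8 − 19.8 = -1

-0.5, 1, -2, 1, 1, 0.5, -1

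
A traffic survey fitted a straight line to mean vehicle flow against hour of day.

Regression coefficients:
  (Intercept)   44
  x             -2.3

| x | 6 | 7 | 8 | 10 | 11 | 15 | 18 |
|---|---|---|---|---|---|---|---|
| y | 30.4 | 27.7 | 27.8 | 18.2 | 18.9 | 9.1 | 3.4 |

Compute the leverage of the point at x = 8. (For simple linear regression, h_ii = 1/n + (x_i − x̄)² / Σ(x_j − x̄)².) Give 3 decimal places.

h = 0.207

x̄ = (6 + 7 + 8 + 10 + 11 + 15 + 18)/7 = 10.7143
Σ(x − x̄)² = 22.2245 + 13.7959 + 7.36735 + 0.510204 + 0.0816327 + 18.3673 + 53.0816 = 115.429
h = 1/7 + (-2.71429)²/115.429 = 0.142857 + 0.063826 = 0.207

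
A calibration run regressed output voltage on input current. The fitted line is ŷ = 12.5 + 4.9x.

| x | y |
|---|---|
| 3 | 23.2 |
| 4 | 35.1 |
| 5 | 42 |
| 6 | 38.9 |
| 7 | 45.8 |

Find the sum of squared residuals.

x=3: ŷ = 12.5 + 4.9·3 = 27.2; r = 23.2 − 27.2 = -4
x=4: ŷ = 12.5 + 4.9·4 = 32.1; r = 35.1 − 32.1 = 3
x=5: ŷ = 12.5 + 4.9·5 = 37; r = 42 − 37 = 5
x=6: ŷ = 12.5 + 4.9·6 = 41.9; r = 38.9 − 41.9 = -3
x=7: ŷ = 12.5 + 4.9·7 = 46.8; r = 45.8 − 46.8 = -1
SSE = 16 + 9 + 25 + 9 + 1 = 60

SSE = 60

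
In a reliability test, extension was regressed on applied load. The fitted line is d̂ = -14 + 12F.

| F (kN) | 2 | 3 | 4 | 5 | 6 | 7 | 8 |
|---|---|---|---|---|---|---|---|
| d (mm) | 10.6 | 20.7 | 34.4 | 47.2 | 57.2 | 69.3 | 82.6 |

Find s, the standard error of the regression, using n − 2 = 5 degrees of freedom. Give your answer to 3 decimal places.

F=2: d̂ = -14 + 12·2 = 10; e = 10.6 − 10 = 0.6
F=3: d̂ = -14 + 12·3 = 22; e = 20.7 − 22 = -1.3
F=4: d̂ = -14 + 12·4 = 34; e = 34.4 − 34 = 0.4
F=5: d̂ = -14 + 12·5 = 46; e = 47.2 − 46 = 1.2
F=6: d̂ = -14 + 12·6 = 58; e = 57.2 − 58 = -0.8
F=7: d̂ = -14 + 12·7 = 70; e = 69.3 − 70 = -0.7
F=8: d̂ = -14 + 12·8 = 82; e = 82.6 − 82 = 0.6
SSE = 0.36 + 1.69 + 0.16 + 1.44 + 0.64 + 0.49 + 0.36 = 5.14
s = √(5.14/5) = √1.028 ≈ 1.014

s = 1.014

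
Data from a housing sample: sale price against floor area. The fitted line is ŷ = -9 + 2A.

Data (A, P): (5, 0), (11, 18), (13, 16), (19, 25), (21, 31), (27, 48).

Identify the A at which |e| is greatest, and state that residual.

A = 11, e = 5

A=5: ŷ = -9 + 2·5 = 1; e = 0 − 1 = -1
A=11: ŷ = -9 + 2·11 = 13; e = 18 − 13 = 5
A=13: ŷ = -9 + 2·13 = 17; e = 16 − 17 = -1
A=19: ŷ = -9 + 2·19 = 29; e = 25 − 29 = -4
A=21: ŷ = -9 + 2·21 = 33; e = 31 − 33 = -2
A=27: ŷ = -9 + 2·27 = 45; e = 48 − 45 = 3
Largest |e| is 5 at A = 11, residual 5.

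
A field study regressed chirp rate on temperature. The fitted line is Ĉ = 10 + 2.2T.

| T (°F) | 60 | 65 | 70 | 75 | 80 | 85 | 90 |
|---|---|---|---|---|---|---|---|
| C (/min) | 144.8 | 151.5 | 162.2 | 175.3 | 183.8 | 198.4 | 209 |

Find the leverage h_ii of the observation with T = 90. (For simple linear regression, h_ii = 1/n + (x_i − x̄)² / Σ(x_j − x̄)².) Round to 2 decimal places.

h = 0.46

T̄ = (60 + 65 + 70 + 75 + 80 + 85 + 90)/7 = 75
Σ(T − T̄)² = 225 + 100 + 25 + 0 + 25 + 100 + 225 = 700
h = 1/7 + (15)²/700 = 0.142857 + 0.321429 = 0.46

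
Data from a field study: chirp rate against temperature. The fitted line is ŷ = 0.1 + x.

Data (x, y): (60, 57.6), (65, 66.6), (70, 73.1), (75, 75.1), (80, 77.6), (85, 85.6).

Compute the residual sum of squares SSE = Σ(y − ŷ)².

SSE = 24

x=60: ŷ = 0.1 + 60 = 60.1; r = 57.6 − 60.1 = -2.5
x=65: ŷ = 0.1 + 65 = 65.1; r = 66.6 − 65.1 = 1.5
x=70: ŷ = 0.1 + 70 = 70.1; r = 73.1 − 70.1 = 3
x=75: ŷ = 0.1 + 75 = 75.1; r = 75.1 − 75.1 = 0
x=80: ŷ = 0.1 + 80 = 80.1; r = 77.6 − 80.1 = -2.5
x=85: ŷ = 0.1 + 85 = 85.1; r = 85.6 − 85.1 = 0.5
SSE = 6.25 + 2.25 + 9 + 0 + 6.25 + 0.25 = 24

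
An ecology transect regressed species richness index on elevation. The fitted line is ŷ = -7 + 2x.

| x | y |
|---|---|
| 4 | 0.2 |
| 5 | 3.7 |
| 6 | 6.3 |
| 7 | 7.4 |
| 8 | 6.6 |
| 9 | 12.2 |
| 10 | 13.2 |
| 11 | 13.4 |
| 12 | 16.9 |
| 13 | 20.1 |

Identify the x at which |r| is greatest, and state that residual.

x = 8, r = -2.4

x=4: ŷ = -7 + 2·4 = 1; r = 0.2 − 1 = -0.8
x=5: ŷ = -7 + 2·5 = 3; r = 3.7 − 3 = 0.7
x=6: ŷ = -7 + 2·6 = 5; r = 6.3 − 5 = 1.3
x=7: ŷ = -7 + 2·7 = 7; r = 7.4 − 7 = 0.4
x=8: ŷ = -7 + 2·8 = 9; r = 6.6 − 9 = -2.4
x=9: ŷ = -7 + 2·9 = 11; r = 12.2 − 11 = 1.2
x=10: ŷ = -7 + 2·10 = 13; r = 13.2 − 13 = 0.2
x=11: ŷ = -7 + 2·11 = 15; r = 13.4 − 15 = -1.6
x=12: ŷ = -7 + 2·12 = 17; r = 16.9 − 17 = -0.1
x=13: ŷ = -7 + 2·13 = 19; r = 20.1 − 19 = 1.1
Largest |r| is 2.4 at x = 8, residual -2.4.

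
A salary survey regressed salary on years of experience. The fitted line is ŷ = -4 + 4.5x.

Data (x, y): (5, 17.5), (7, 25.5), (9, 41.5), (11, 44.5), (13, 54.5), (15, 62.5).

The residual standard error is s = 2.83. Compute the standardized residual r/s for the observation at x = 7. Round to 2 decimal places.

ŷ = -4 + 4.5·7 = 27.5
r = 25.5 − 27.5 = -2
r/s = -2 / 2.83 = -0.71

-0.71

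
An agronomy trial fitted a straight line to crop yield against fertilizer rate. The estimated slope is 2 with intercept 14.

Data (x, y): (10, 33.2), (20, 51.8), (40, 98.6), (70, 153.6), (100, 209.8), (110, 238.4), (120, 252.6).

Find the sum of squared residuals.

SSE = 65.76

x=10: ŷ = 14 + 2·10 = 34; e = 33.2 − 34 = -0.8
x=20: ŷ = 14 + 2·20 = 54; e = 51.8 − 54 = -2.2
x=40: ŷ = 14 + 2·40 = 94; e = 98.6 − 94 = 4.6
x=70: ŷ = 14 + 2·70 = 154; e = 153.6 − 154 = -0.4
x=100: ŷ = 14 + 2·100 = 214; e = 209.8 − 214 = -4.2
x=110: ŷ = 14 + 2·110 = 234; e = 238.4 − 234 = 4.4
x=120: ŷ = 14 + 2·120 = 254; e = 252.6 − 254 = -1.4
SSE = 0.64 + 4.84 + 21.16 + 0.16 + 17.64 + 19.36 + 1.96 = 65.76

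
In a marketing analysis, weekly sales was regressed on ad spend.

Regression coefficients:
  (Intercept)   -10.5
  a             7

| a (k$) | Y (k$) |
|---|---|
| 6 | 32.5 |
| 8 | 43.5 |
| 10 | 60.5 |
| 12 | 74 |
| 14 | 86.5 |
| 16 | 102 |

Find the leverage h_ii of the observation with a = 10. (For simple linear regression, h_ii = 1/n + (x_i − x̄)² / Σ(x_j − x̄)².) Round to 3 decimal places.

h = 0.181

ā = (6 + 8 + 10 + 12 + 14 + 16)/6 = 11
Σ(a − ā)² = 25 + 9 + 1 + 1 + 9 + 25 = 70
h = 1/6 + (-1)²/70 = 0.166667 + 0.0142857 = 0.181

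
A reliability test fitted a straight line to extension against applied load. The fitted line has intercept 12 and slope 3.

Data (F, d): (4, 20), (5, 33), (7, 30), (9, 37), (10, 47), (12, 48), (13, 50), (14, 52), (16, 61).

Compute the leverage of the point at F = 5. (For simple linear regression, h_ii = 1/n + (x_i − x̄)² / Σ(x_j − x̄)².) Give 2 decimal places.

h = 0.29

F̄ = (4 + 5 + 7 + 9 + 10 + 12 + 13 + 14 + 16)/9 = 10
Σ(F − F̄)² = 36 + 25 + 9 + 1 + 0 + 4 + 9 + 16 + 36 = 136
h = 1/9 + (-5)²/136 = 0.111111 + 0.183824 = 0.29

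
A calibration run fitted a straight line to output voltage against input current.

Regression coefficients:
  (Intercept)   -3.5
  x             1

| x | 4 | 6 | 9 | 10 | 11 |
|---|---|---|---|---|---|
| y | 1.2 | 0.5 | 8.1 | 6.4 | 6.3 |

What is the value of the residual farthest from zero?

x=4: ŷ = -3.5 + 4 = 0.5; e = 1.2 − 0.5 = 0.7
x=6: ŷ = -3.5 + 6 = 2.5; e = 0.5 − 2.5 = -2
x=9: ŷ = -3.5 + 9 = 5.5; e = 8.1 − 5.5 = 2.6
x=10: ŷ = -3.5 + 10 = 6.5; e = 6.4 − 6.5 = -0.1
x=11: ŷ = -3.5 + 11 = 7.5; e = 6.3 − 7.5 = -1.2
Largest |e| is 2.6 at x = 9, residual 2.6.

e = 2.6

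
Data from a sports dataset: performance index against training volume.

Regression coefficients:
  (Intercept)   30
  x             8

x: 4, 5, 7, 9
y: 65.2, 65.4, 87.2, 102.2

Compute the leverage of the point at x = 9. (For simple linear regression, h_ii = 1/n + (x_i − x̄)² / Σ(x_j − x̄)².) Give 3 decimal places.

h = 0.763

x̄ = (4 + 5 + 7 + 9)/4 = 6.25
Σ(x − x̄)² = 5.0625 + 1.5625 + 0.5625 + 7.5625 = 14.75
h = 1/4 + (2.75)²/14.75 = 0.25 + 0.512712 = 0.763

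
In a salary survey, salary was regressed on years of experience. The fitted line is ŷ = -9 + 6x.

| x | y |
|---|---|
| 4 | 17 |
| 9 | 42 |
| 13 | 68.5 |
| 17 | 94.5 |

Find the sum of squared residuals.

x=4: ŷ = -9 + 6·4 = 15; r = 17 − 15 = 2
x=9: ŷ = -9 + 6·9 = 45; r = 42 − 45 = -3
x=13: ŷ = -9 + 6·13 = 69; r = 68.5 − 69 = -0.5
x=17: ŷ = -9 + 6·17 = 93; r = 94.5 − 93 = 1.5
SSE = 4 + 9 + 0.25 + 2.25 = 15.5

SSE = 15.5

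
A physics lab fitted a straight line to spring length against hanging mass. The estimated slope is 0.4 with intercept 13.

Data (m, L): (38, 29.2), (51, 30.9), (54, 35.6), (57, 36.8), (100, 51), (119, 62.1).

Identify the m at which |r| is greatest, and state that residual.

m = 51, r = -2.5

m=38: ŷ = 13 + 0.4·38 = 28.2; r = 29.2 − 28.2 = 1
m=51: ŷ = 13 + 0.4·51 = 33.4; r = 30.9 − 33.4 = -2.5
m=54: ŷ = 13 + 0.4·54 = 34.6; r = 35.6 − 34.6 = 1
m=57: ŷ = 13 + 0.4·57 = 35.8; r = 36.8 − 35.8 = 1
m=100: ŷ = 13 + 0.4·100 = 53; r = 51 − 53 = -2
m=119: ŷ = 13 + 0.4·119 = 60.6; r = 62.1 − 60.6 = 1.5
Largest |r| is 2.5 at m = 51, residual -2.5.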